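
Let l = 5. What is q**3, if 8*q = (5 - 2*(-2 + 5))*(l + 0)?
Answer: -125/512 ≈ -0.24414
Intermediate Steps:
q = -5/8 (q = ((5 - 2*(-2 + 5))*(5 + 0))/8 = ((5 - 2*3)*5)/8 = ((5 - 6)*5)/8 = (-1*5)/8 = (1/8)*(-5) = -5/8 ≈ -0.62500)
q**3 = (-5/8)**3 = -125/512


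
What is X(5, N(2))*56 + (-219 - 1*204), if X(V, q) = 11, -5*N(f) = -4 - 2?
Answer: 193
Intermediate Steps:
N(f) = 6/5 (N(f) = -(-4 - 2)/5 = -⅕*(-6) = 6/5)
X(5, N(2))*56 + (-219 - 1*204) = 11*56 + (-219 - 1*204) = 616 + (-219 - 204) = 616 - 423 = 193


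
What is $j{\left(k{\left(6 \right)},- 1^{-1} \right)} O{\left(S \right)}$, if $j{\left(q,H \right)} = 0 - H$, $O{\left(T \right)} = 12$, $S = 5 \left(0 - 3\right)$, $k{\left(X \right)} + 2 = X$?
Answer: $12$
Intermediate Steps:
$k{\left(X \right)} = -2 + X$
$S = -15$ ($S = 5 \left(-3\right) = -15$)
$j{\left(q,H \right)} = - H$
$j{\left(k{\left(6 \right)},- 1^{-1} \right)} O{\left(S \right)} = - \frac{-1}{1} \cdot 12 = - \left(-1\right) 1 \cdot 12 = \left(-1\right) \left(-1\right) 12 = 1 \cdot 12 = 12$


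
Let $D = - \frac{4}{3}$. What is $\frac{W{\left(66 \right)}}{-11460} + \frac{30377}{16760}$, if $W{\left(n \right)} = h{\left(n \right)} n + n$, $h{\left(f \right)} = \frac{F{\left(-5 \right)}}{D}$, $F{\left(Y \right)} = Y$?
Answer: $\frac{1428609}{800290} \approx 1.7851$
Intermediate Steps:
$D = - \frac{4}{3}$ ($D = \left(-4\right) \frac{1}{3} = - \frac{4}{3} \approx -1.3333$)
$h{\left(f \right)} = \frac{15}{4}$ ($h{\left(f \right)} = - \frac{5}{- \frac{4}{3}} = \left(-5\right) \left(- \frac{3}{4}\right) = \frac{15}{4}$)
$W{\left(n \right)} = \frac{19 n}{4}$ ($W{\left(n \right)} = \frac{15 n}{4} + n = \frac{19 n}{4}$)
$\frac{W{\left(66 \right)}}{-11460} + \frac{30377}{16760} = \frac{\frac{19}{4} \cdot 66}{-11460} + \frac{30377}{16760} = \frac{627}{2} \left(- \frac{1}{11460}\right) + 30377 \cdot \frac{1}{16760} = - \frac{209}{7640} + \frac{30377}{16760} = \frac{1428609}{800290}$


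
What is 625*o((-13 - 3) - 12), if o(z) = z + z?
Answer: -35000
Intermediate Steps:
o(z) = 2*z
625*o((-13 - 3) - 12) = 625*(2*((-13 - 3) - 12)) = 625*(2*(-16 - 12)) = 625*(2*(-28)) = 625*(-56) = -35000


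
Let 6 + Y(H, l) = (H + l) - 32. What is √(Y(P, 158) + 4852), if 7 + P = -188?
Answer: √4777 ≈ 69.116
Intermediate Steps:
P = -195 (P = -7 - 188 = -195)
Y(H, l) = -38 + H + l (Y(H, l) = -6 + ((H + l) - 32) = -6 + (-32 + H + l) = -38 + H + l)
√(Y(P, 158) + 4852) = √((-38 - 195 + 158) + 4852) = √(-75 + 4852) = √4777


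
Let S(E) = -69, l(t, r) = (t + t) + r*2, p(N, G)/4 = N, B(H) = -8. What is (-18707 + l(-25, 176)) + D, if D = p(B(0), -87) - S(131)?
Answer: -18368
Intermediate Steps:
p(N, G) = 4*N
l(t, r) = 2*r + 2*t (l(t, r) = 2*t + 2*r = 2*r + 2*t)
D = 37 (D = 4*(-8) - 1*(-69) = -32 + 69 = 37)
(-18707 + l(-25, 176)) + D = (-18707 + (2*176 + 2*(-25))) + 37 = (-18707 + (352 - 50)) + 37 = (-18707 + 302) + 37 = -18405 + 37 = -18368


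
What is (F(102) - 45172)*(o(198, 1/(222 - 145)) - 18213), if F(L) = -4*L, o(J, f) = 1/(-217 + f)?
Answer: 3467531328995/4177 ≈ 8.3015e+8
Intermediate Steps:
(F(102) - 45172)*(o(198, 1/(222 - 145)) - 18213) = (-4*102 - 45172)*(1/(-217 + 1/(222 - 145)) - 18213) = (-408 - 45172)*(1/(-217 + 1/77) - 18213) = -45580*(1/(-217 + 1/77) - 18213) = -45580*(1/(-16708/77) - 18213) = -45580*(-77/16708 - 18213) = -45580*(-304302881/16708) = 3467531328995/4177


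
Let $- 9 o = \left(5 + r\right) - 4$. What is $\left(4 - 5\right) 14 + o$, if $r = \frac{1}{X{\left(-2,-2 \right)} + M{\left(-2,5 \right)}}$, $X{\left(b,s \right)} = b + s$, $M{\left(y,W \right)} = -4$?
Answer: $- \frac{1015}{72} \approx -14.097$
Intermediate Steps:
$r = - \frac{1}{8}$ ($r = \frac{1}{\left(-2 - 2\right) - 4} = \frac{1}{-4 - 4} = \frac{1}{-8} = - \frac{1}{8} \approx -0.125$)
$o = - \frac{7}{72}$ ($o = - \frac{\left(5 - \frac{1}{8}\right) - 4}{9} = - \frac{\frac{39}{8} - 4}{9} = \left(- \frac{1}{9}\right) \frac{7}{8} = - \frac{7}{72} \approx -0.097222$)
$\left(4 - 5\right) 14 + o = \left(4 - 5\right) 14 - \frac{7}{72} = \left(-1\right) 14 - \frac{7}{72} = -14 - \frac{7}{72} = - \frac{1015}{72}$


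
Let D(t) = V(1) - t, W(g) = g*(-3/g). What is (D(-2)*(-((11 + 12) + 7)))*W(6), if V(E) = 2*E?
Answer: 360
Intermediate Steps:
W(g) = -3
D(t) = 2 - t (D(t) = 2*1 - t = 2 - t)
(D(-2)*(-((11 + 12) + 7)))*W(6) = ((2 - 1*(-2))*(-((11 + 12) + 7)))*(-3) = ((2 + 2)*(-(23 + 7)))*(-3) = (4*(-1*30))*(-3) = (4*(-30))*(-3) = -120*(-3) = 360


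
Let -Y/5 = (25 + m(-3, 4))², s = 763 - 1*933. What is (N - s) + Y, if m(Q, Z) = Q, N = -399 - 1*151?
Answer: -2800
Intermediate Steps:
s = -170 (s = 763 - 933 = -170)
N = -550 (N = -399 - 151 = -550)
Y = -2420 (Y = -5*(25 - 3)² = -5*22² = -5*484 = -2420)
(N - s) + Y = (-550 - 1*(-170)) - 2420 = (-550 + 170) - 2420 = -380 - 2420 = -2800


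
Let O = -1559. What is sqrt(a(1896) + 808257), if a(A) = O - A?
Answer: sqrt(804802) ≈ 897.11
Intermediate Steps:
a(A) = -1559 - A
sqrt(a(1896) + 808257) = sqrt((-1559 - 1*1896) + 808257) = sqrt((-1559 - 1896) + 808257) = sqrt(-3455 + 808257) = sqrt(804802)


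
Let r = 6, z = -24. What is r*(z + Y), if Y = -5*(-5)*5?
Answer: 606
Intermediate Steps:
Y = 125 (Y = 25*5 = 125)
r*(z + Y) = 6*(-24 + 125) = 6*101 = 606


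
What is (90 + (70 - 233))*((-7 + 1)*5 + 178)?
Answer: -10804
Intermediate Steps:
(90 + (70 - 233))*((-7 + 1)*5 + 178) = (90 - 163)*(-6*5 + 178) = -73*(-30 + 178) = -73*148 = -10804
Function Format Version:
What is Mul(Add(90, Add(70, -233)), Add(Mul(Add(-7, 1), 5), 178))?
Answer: -10804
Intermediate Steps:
Mul(Add(90, Add(70, -233)), Add(Mul(Add(-7, 1), 5), 178)) = Mul(Add(90, -163), Add(Mul(-6, 5), 178)) = Mul(-73, Add(-30, 178)) = Mul(-73, 148) = -10804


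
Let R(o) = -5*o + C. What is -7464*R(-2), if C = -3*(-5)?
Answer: -186600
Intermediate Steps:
C = 15
R(o) = 15 - 5*o (R(o) = -5*o + 15 = 15 - 5*o)
-7464*R(-2) = -7464*(15 - 5*(-2)) = -7464*(15 + 10) = -7464*25 = -186600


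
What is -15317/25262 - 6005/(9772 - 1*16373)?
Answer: 2975929/9809086 ≈ 0.30338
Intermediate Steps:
-15317/25262 - 6005/(9772 - 1*16373) = -15317*1/25262 - 6005/(9772 - 16373) = -901/1486 - 6005/(-6601) = -901/1486 - 6005*(-1/6601) = -901/1486 + 6005/6601 = 2975929/9809086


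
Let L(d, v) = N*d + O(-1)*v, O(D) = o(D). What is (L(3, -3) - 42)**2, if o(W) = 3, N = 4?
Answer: 1521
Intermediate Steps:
O(D) = 3
L(d, v) = 3*v + 4*d (L(d, v) = 4*d + 3*v = 3*v + 4*d)
(L(3, -3) - 42)**2 = ((3*(-3) + 4*3) - 42)**2 = ((-9 + 12) - 42)**2 = (3 - 42)**2 = (-39)**2 = 1521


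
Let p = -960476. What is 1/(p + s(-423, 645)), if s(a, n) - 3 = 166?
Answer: -1/960307 ≈ -1.0413e-6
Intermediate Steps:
s(a, n) = 169 (s(a, n) = 3 + 166 = 169)
1/(p + s(-423, 645)) = 1/(-960476 + 169) = 1/(-960307) = -1/960307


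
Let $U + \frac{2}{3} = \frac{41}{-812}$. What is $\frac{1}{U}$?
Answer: $- \frac{2436}{1747} \approx -1.3944$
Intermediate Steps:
$U = - \frac{1747}{2436}$ ($U = - \frac{2}{3} + \frac{41}{-812} = - \frac{2}{3} + 41 \left(- \frac{1}{812}\right) = - \frac{2}{3} - \frac{41}{812} = - \frac{1747}{2436} \approx -0.71716$)
$\frac{1}{U} = \frac{1}{- \frac{1747}{2436}} = - \frac{2436}{1747}$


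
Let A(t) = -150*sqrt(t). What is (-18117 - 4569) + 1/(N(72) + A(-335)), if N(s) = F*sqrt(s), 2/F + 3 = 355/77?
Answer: (31 - 5240466*sqrt(2) + 105489900*I*sqrt(335))/(3*(77*sqrt(2) - 1550*I*sqrt(335))) ≈ -22686.0 + 0.00036424*I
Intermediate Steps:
F = 77/62 (F = 2/(-3 + 355/77) = 2/(124/77) = 2*(77/124) = 77/62 ≈ 1.2419)
N(s) = 77*sqrt(s)/62
(-18117 - 4569) + 1/(N(72) + A(-335)) = (-18117 - 4569) + 1/(77*sqrt(72)/62 - 150*I*sqrt(335)) = -22686 + 1/(77*(6*sqrt(2))/62 - 150*I*sqrt(335)) = -22686 + 1/(231*sqrt(2)/31 - 150*I*sqrt(335))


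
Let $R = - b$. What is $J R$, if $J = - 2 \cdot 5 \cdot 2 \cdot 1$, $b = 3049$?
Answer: $60980$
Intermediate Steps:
$R = -3049$ ($R = \left(-1\right) 3049 = -3049$)
$J = -20$ ($J = - 2 \cdot 10 \cdot 1 = \left(-2\right) 10 = -20$)
$J R = \left(-20\right) \left(-3049\right) = 60980$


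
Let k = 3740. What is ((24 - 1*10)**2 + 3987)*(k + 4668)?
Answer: 35170664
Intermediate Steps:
((24 - 1*10)**2 + 3987)*(k + 4668) = ((24 - 1*10)**2 + 3987)*(3740 + 4668) = ((24 - 10)**2 + 3987)*8408 = (14**2 + 3987)*8408 = (196 + 3987)*8408 = 4183*8408 = 35170664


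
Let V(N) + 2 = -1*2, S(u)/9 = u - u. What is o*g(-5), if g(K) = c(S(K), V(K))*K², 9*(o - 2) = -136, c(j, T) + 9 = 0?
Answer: 2950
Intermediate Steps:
S(u) = 0 (S(u) = 9*(u - u) = 9*0 = 0)
V(N) = -4 (V(N) = -2 - 1*2 = -2 - 2 = -4)
c(j, T) = -9 (c(j, T) = -9 + 0 = -9)
o = -118/9 (o = 2 + (⅑)*(-136) = 2 - 136/9 = -118/9 ≈ -13.111)
g(K) = -9*K²
o*g(-5) = -(-118)*(-5)² = -(-118)*25 = -118/9*(-225) = 2950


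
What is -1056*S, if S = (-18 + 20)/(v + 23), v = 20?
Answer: -2112/43 ≈ -49.116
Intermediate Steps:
S = 2/43 (S = (-18 + 20)/(20 + 23) = 2/43 ≈ 0.046512)
-1056*S = -1056*2/43 = -2112/43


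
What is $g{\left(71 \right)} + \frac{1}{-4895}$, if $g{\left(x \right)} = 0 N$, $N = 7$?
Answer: $- \frac{1}{4895} \approx -0.00020429$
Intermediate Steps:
$g{\left(x \right)} = 0$ ($g{\left(x \right)} = 0 \cdot 7 = 0$)
$g{\left(71 \right)} + \frac{1}{-4895} = 0 + \frac{1}{-4895} = 0 - \frac{1}{4895} = - \frac{1}{4895}$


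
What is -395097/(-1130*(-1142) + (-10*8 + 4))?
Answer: -131699/430128 ≈ -0.30619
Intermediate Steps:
-395097/(-1130*(-1142) + (-10*8 + 4)) = -395097/(1290460 + (-80 + 4)) = -395097/(1290460 - 76) = -395097/1290384 = -395097*1/1290384 = -131699/430128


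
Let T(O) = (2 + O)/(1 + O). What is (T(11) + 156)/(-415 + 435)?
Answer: 377/48 ≈ 7.8542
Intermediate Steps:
T(O) = (2 + O)/(1 + O)
(T(11) + 156)/(-415 + 435) = ((2 + 11)/(1 + 11) + 156)/(-415 + 435) = (13/12 + 156)/20 = ((1/12)*13 + 156)*(1/20) = (13/12 + 156)*(1/20) = (1885/12)*(1/20) = 377/48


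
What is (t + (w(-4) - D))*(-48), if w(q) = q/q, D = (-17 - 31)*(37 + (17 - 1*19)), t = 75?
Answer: -84288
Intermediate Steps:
D = -1680 (D = -48*(37 + (17 - 19)) = -48*(37 - 2) = -48*35 = -1680)
w(q) = 1
(t + (w(-4) - D))*(-48) = (75 + (1 - 1*(-1680)))*(-48) = (75 + (1 + 1680))*(-48) = (75 + 1681)*(-48) = 1756*(-48) = -84288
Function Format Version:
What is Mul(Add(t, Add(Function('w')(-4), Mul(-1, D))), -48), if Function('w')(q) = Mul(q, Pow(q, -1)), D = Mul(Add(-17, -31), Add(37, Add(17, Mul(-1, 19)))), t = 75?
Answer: -84288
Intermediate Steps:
D = -1680 (D = Mul(-48, Add(37, Add(17, -19))) = Mul(-48, Add(37, -2)) = Mul(-48, 35) = -1680)
Function('w')(q) = 1
Mul(Add(t, Add(Function('w')(-4), Mul(-1, D))), -48) = Mul(Add(75, Add(1, Mul(-1, -1680))), -48) = Mul(Add(75, Add(1, 1680)), -48) = Mul(Add(75, 1681), -48) = Mul(1756, -48) = -84288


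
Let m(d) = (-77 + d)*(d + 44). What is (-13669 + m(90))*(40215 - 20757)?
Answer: -232075566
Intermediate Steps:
m(d) = (-77 + d)*(44 + d)
(-13669 + m(90))*(40215 - 20757) = (-13669 + (-3388 + 90**2 - 33*90))*(40215 - 20757) = (-13669 + (-3388 + 8100 - 2970))*19458 = (-13669 + 1742)*19458 = -11927*19458 = -232075566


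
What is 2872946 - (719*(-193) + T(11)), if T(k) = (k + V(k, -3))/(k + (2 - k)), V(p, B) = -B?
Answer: 3011706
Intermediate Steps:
T(k) = 3/2 + k/2 (T(k) = (k - 1*(-3))/(k + (2 - k)) = (k + 3)/2 = (3 + k)*(½) = 3/2 + k/2)
2872946 - (719*(-193) + T(11)) = 2872946 - (719*(-193) + (3/2 + (½)*11)) = 2872946 - (-138767 + (3/2 + 11/2)) = 2872946 - (-138767 + 7) = 2872946 - 1*(-138760) = 2872946 + 138760 = 3011706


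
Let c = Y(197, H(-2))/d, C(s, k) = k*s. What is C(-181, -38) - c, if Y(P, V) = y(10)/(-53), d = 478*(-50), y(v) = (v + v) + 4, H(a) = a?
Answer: 2178090644/316675 ≈ 6878.0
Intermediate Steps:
y(v) = 4 + 2*v (y(v) = 2*v + 4 = 4 + 2*v)
d = -23900
Y(P, V) = -24/53 (Y(P, V) = (4 + 2*10)/(-53) = (4 + 20)*(-1/53) = 24*(-1/53) = -24/53)
c = 6/316675 (c = -24/53/(-23900) = -24/53*(-1/23900) = 6/316675 ≈ 1.8947e-5)
C(-181, -38) - c = -38*(-181) - 1*6/316675 = 6878 - 6/316675 = 2178090644/316675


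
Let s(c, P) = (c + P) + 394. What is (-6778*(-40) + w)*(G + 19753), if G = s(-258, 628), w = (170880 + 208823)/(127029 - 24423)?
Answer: 27179083299271/4886 ≈ 5.5626e+9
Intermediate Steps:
s(c, P) = 394 + P + c (s(c, P) = (P + c) + 394 = 394 + P + c)
w = 379703/102606 ≈ 3.7006
G = 764 (G = 394 + 628 - 258 = 764)
(-6778*(-40) + w)*(G + 19753) = (-6778*(-40) + 379703/102606)*(764 + 19753) = (271120 + 379703/102606)*20517 = (27818918423/102606)*20517 = 27179083299271/4886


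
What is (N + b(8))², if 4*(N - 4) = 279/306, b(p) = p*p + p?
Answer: 107474689/18496 ≈ 5810.7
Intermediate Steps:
b(p) = p + p² (b(p) = p² + p = p + p²)
N = 575/136 (N = 4 + (279/306)/4 = 4 + (279*(1/306))/4 = 4 + (¼)*(31/34) = 4 + 31/136 = 575/136 ≈ 4.2279)
(N + b(8))² = (575/136 + 8*(1 + 8))² = (575/136 + 8*9)² = (575/136 + 72)² = (10367/136)² = 107474689/18496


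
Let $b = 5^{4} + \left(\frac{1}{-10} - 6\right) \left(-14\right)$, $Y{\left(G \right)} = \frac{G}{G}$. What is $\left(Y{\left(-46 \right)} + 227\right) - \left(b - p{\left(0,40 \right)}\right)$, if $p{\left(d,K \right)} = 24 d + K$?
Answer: $- \frac{2212}{5} \approx -442.4$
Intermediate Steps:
$Y{\left(G \right)} = 1$
$p{\left(d,K \right)} = K + 24 d$
$b = \frac{3552}{5}$ ($b = 625 + \left(- \frac{1}{10} - 6\right) \left(-14\right) = 625 - - \frac{427}{5} = 625 + \frac{427}{5} = \frac{3552}{5} \approx 710.4$)
$\left(Y{\left(-46 \right)} + 227\right) - \left(b - p{\left(0,40 \right)}\right) = \left(1 + 227\right) + \left(\left(40 + 24 \cdot 0\right) - \frac{3552}{5}\right) = 228 + \left(\left(40 + 0\right) - \frac{3552}{5}\right) = 228 + \left(40 - \frac{3552}{5}\right) = 228 - \frac{3352}{5} = - \frac{2212}{5}$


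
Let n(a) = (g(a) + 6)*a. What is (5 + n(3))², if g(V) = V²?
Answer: 2500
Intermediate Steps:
n(a) = a*(6 + a²) (n(a) = (a² + 6)*a = (6 + a²)*a = a*(6 + a²))
(5 + n(3))² = (5 + 3*(6 + 3²))² = (5 + 3*(6 + 9))² = (5 + 3*15)² = (5 + 45)² = 50² = 2500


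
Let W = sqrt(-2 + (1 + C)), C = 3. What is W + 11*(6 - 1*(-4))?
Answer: 110 + sqrt(2) ≈ 111.41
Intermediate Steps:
W = sqrt(2) (W = sqrt(-2 + (1 + 3)) = sqrt(-2 + 4) = sqrt(2) ≈ 1.4142)
W + 11*(6 - 1*(-4)) = sqrt(2) + 11*(6 - 1*(-4)) = sqrt(2) + 11*(6 + 4) = sqrt(2) + 11*10 = sqrt(2) + 110 = 110 + sqrt(2)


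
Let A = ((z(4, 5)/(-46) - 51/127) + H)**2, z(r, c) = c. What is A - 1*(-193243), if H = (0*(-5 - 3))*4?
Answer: 6595192276613/34128964 ≈ 1.9324e+5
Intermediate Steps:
H = 0 (H = (0*(-8))*4 = 0*4 = 0)
A = 8886361/34128964 (A = ((5/(-46) - 51/127) + 0)**2 = ((5*(-1/46) - 51*1/127) + 0)**2 = ((-5/46 - 51/127) + 0)**2 = (-2981/5842 + 0)**2 = (-2981/5842)**2 = 8886361/34128964 ≈ 0.26038)
A - 1*(-193243) = 8886361/34128964 - 1*(-193243) = 8886361/34128964 + 193243 = 6595192276613/34128964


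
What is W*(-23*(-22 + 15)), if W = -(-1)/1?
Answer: 161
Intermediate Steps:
W = 1 (W = -(-1) = -1*(-1) = 1)
W*(-23*(-22 + 15)) = 1*(-23*(-22 + 15)) = 1*(-23*(-7)) = 1*161 = 161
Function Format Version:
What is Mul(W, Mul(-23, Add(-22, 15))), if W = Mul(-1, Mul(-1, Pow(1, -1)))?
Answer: 161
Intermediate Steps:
W = 1 (W = Mul(-1, Mul(-1, 1)) = Mul(-1, -1) = 1)
Mul(W, Mul(-23, Add(-22, 15))) = Mul(1, Mul(-23, Add(-22, 15))) = Mul(1, Mul(-23, -7)) = Mul(1, 161) = 161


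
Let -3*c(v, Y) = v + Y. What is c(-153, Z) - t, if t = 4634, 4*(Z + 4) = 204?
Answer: -13796/3 ≈ -4598.7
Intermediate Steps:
Z = 47 (Z = -4 + (¼)*204 = -4 + 51 = 47)
c(v, Y) = -Y/3 - v/3 (c(v, Y) = -(v + Y)/3 = -(Y + v)/3 = -Y/3 - v/3)
c(-153, Z) - t = (-⅓*47 - ⅓*(-153)) - 1*4634 = (-47/3 + 51) - 4634 = 106/3 - 4634 = -13796/3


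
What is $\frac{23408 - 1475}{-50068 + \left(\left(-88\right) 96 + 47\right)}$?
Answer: $- \frac{21933}{58469} \approx -0.37512$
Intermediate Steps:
$\frac{23408 - 1475}{-50068 + \left(\left(-88\right) 96 + 47\right)} = \frac{21933}{-50068 + \left(-8448 + 47\right)} = \frac{21933}{-50068 - 8401} = \frac{21933}{-58469} = 21933 \left(- \frac{1}{58469}\right) = - \frac{21933}{58469}$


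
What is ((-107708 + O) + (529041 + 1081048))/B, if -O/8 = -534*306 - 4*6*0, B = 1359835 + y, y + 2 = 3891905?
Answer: 2809613/5251738 ≈ 0.53499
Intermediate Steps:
y = 3891903 (y = -2 + 3891905 = 3891903)
B = 5251738 (B = 1359835 + 3891903 = 5251738)
O = 1307232 (O = -8*(-534*306 - 4*6*0) = -8*(-163404 - 24*0) = -8*(-163404 + 0) = -8*(-163404) = 1307232)
((-107708 + O) + (529041 + 1081048))/B = ((-107708 + 1307232) + (529041 + 1081048))/5251738 = (1199524 + 1610089)*(1/5251738) = 2809613*(1/5251738) = 2809613/5251738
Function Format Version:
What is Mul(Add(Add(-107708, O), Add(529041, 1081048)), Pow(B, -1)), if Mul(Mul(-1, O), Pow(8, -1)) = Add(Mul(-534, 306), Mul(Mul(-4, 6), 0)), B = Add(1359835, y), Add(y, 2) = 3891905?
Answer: Rational(2809613, 5251738) ≈ 0.53499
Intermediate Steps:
y = 3891903 (y = Add(-2, 3891905) = 3891903)
B = 5251738 (B = Add(1359835, 3891903) = 5251738)
O = 1307232 (O = Mul(-8, Add(Mul(-534, 306), Mul(Mul(-4, 6), 0))) = Mul(-8, Add(-163404, Mul(-24, 0))) = Mul(-8, Add(-163404, 0)) = Mul(-8, -163404) = 1307232)
Mul(Add(Add(-107708, O), Add(529041, 1081048)), Pow(B, -1)) = Mul(Add(Add(-107708, 1307232), Add(529041, 1081048)), Pow(5251738, -1)) = Mul(Add(1199524, 1610089), Rational(1, 5251738)) = Mul(2809613, Rational(1, 5251738)) = Rational(2809613, 5251738)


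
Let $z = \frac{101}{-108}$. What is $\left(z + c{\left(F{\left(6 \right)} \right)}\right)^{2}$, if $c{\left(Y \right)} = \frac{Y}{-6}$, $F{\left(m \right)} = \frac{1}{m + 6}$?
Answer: $\frac{42025}{46656} \approx 0.90074$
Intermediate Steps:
$F{\left(m \right)} = \frac{1}{6 + m}$
$z = - \frac{101}{108}$ ($z = 101 \left(- \frac{1}{108}\right) = - \frac{101}{108} \approx -0.93519$)
$c{\left(Y \right)} = - \frac{Y}{6}$ ($c{\left(Y \right)} = Y \left(- \frac{1}{6}\right) = - \frac{Y}{6}$)
$\left(z + c{\left(F{\left(6 \right)} \right)}\right)^{2} = \left(- \frac{101}{108} - \frac{1}{6 \left(6 + 6\right)}\right)^{2} = \left(- \frac{101}{108} - \frac{1}{6 \cdot 12}\right)^{2} = \left(- \frac{101}{108} - \frac{1}{72}\right)^{2} = \left(- \frac{205}{216}\right)^{2} = \frac{42025}{46656}$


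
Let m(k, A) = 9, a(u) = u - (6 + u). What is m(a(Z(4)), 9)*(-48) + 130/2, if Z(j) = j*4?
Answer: -367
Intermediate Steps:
Z(j) = 4*j
a(u) = -6 (a(u) = u + (-6 - u) = -6)
m(a(Z(4)), 9)*(-48) + 130/2 = 9*(-48) + 130/2 = -432 + 130*(½) = -432 + 65 = -367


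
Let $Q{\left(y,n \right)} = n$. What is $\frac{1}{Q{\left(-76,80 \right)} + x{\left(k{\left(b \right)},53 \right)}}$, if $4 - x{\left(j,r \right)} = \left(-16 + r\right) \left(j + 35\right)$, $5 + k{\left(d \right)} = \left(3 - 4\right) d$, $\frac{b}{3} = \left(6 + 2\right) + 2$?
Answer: $\frac{1}{84} \approx 0.011905$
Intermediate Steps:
$b = 30$ ($b = 3 \left(\left(6 + 2\right) + 2\right) = 3 \left(8 + 2\right) = 3 \cdot 10 = 30$)
$k{\left(d \right)} = -5 - d$ ($k{\left(d \right)} = -5 + \left(3 - 4\right) d = -5 - d$)
$x{\left(j,r \right)} = 4 - \left(-16 + r\right) \left(35 + j\right)$ ($x{\left(j,r \right)} = 4 - \left(-16 + r\right) \left(j + 35\right) = 4 - \left(-16 + r\right) \left(35 + j\right)$)
$\frac{1}{Q{\left(-76,80 \right)} + x{\left(k{\left(b \right)},53 \right)}} = \frac{1}{80 + \left(564 - 1855 + 16 \left(-5 - 30\right) - \left(-5 - 30\right) 53\right)} = \frac{1}{80 + \left(564 - 1855 + 16 \left(-35\right) - \left(-35\right) 53\right)} = \frac{1}{80 + \left(564 - 1855 - 560 + 1855\right)} = \frac{1}{80 + 4} = \frac{1}{84}$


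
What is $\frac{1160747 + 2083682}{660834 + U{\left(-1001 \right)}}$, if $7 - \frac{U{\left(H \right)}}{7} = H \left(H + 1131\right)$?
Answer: $\frac{104659}{50703} \approx 2.0642$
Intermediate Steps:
$U{\left(H \right)} = 49 - 7 H \left(1131 + H\right)$ ($U{\left(H \right)} = 49 - 7 H \left(H + 1131\right) = 49 - 7 H \left(1131 + H\right)$)
$\frac{1160747 + 2083682}{660834 + U{\left(-1001 \right)}} = \frac{1160747 + 2083682}{660834 - \left(-7924966 + 7014007\right)} = \frac{3244429}{660834 + \left(49 + 7924917 - 7014007\right)} = \frac{3244429}{660834 + 910959} = \frac{3244429}{1571793} = 3244429 \cdot \frac{1}{1571793} = \frac{104659}{50703}$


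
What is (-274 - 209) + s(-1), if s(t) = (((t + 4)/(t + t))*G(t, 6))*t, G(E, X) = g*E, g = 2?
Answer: -486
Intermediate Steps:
G(E, X) = 2*E
s(t) = t*(4 + t) (s(t) = (((t + 4)/(t + t))*(2*t))*t = (((4 + t)/((2*t)))*(2*t))*t = (((4 + t)*(1/(2*t)))*(2*t))*t = (((4 + t)/(2*t))*(2*t))*t = (4 + t)*t = t*(4 + t))
(-274 - 209) + s(-1) = (-274 - 209) - (4 - 1) = -483 - 1*3 = -483 - 3 = -486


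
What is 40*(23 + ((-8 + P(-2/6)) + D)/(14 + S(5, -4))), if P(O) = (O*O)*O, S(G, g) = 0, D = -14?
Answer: 23140/27 ≈ 857.04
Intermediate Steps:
P(O) = O³ (P(O) = O²*O = O³)
40*(23 + ((-8 + P(-2/6)) + D)/(14 + S(5, -4))) = 40*(23 + ((-8 + (-2/6)³) - 14)/(14 + 0)) = 40*(23 + ((-8 + (-2*⅙)³) - 14)/14) = 40*(23 + ((-8 + (-⅓)³) - 14)*(1/14)) = 40*(23 + ((-8 - 1/27) - 14)*(1/14)) = 40*(23 + (-217/27 - 14)*(1/14)) = 40*(23 - 595/27*1/14) = 40*(23 - 85/54) = 40*(1157/54) = 23140/27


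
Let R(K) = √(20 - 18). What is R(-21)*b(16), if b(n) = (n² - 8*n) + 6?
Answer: 134*√2 ≈ 189.50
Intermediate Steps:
R(K) = √2
b(n) = 6 + n² - 8*n
R(-21)*b(16) = √2*(6 + 16² - 8*16) = √2*(6 + 256 - 128) = √2*134 = 134*√2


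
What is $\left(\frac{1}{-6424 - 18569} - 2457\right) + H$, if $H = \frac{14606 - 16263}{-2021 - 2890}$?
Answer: $- \frac{100510767407}{40913541} \approx -2456.7$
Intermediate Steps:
$H = \frac{1657}{4911}$ ($H = - \frac{1657}{-4911} = \left(-1657\right) \left(- \frac{1}{4911}\right) = \frac{1657}{4911} \approx 0.33741$)
$\left(\frac{1}{-6424 - 18569} - 2457\right) + H = \left(\frac{1}{-6424 - 18569} - 2457\right) + \frac{1657}{4911} = \left(\frac{1}{-24993} - 2457\right) + \frac{1657}{4911} = \left(- \frac{1}{24993} - 2457\right) + \frac{1657}{4911} = - \frac{61407802}{24993} + \frac{1657}{4911} = - \frac{100510767407}{40913541}$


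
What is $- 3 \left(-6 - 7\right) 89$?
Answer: $3471$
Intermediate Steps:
$- 3 \left(-6 - 7\right) 89 = \left(-3\right) \left(-13\right) 89 = 39 \cdot 89 = 3471$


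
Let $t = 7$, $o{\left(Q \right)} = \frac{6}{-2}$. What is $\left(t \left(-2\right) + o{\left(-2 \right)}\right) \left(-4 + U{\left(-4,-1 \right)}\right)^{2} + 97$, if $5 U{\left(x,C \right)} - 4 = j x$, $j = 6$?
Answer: $-991$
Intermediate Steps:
$o{\left(Q \right)} = -3$ ($o{\left(Q \right)} = 6 \left(- \frac{1}{2}\right) = -3$)
$U{\left(x,C \right)} = \frac{4}{5} + \frac{6 x}{5}$
$\left(t \left(-2\right) + o{\left(-2 \right)}\right) \left(-4 + U{\left(-4,-1 \right)}\right)^{2} + 97 = \left(7 \left(-2\right) - 3\right) \left(-4 + \left(\frac{4}{5} + \frac{6}{5} \left(-4\right)\right)\right)^{2} + 97 = \left(-14 - 3\right) \left(-4 + \left(\frac{4}{5} - \frac{24}{5}\right)\right)^{2} + 97 = - 17 \left(-4 - 4\right)^{2} + 97 = - 17 \left(-8\right)^{2} + 97 = \left(-17\right) 64 + 97 = -1088 + 97 = -991$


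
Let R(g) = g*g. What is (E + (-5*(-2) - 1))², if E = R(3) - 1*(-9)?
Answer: 729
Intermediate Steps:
R(g) = g²
E = 18 (E = 3² - 1*(-9) = 9 + 9 = 18)
(E + (-5*(-2) - 1))² = (18 + (-5*(-2) - 1))² = (18 + (10 - 1))² = (18 + 9)² = 27² = 729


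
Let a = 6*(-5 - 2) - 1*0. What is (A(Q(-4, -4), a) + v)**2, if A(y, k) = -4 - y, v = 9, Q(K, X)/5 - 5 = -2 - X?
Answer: 900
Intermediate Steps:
Q(K, X) = 15 - 5*X (Q(K, X) = 25 + 5*(-2 - X) = 25 + (-10 - 5*X) = 15 - 5*X)
a = -42 (a = 6*(-7) + 0 = -42 + 0 = -42)
(A(Q(-4, -4), a) + v)**2 = ((-4 - (15 - 5*(-4))) + 9)**2 = ((-4 - (15 + 20)) + 9)**2 = ((-4 - 1*35) + 9)**2 = ((-4 - 35) + 9)**2 = (-39 + 9)**2 = (-30)**2 = 900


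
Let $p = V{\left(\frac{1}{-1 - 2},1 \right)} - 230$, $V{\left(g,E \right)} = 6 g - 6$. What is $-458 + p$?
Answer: $-696$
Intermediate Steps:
$V{\left(g,E \right)} = -6 + 6 g$
$p = -238$ ($p = \left(-6 + \frac{6}{-1 - 2}\right) - 230 = \left(-6 + \frac{6}{-3}\right) - 230 = \left(-6 + 6 \left(- \frac{1}{3}\right)\right) - 230 = \left(-6 - 2\right) - 230 = -8 - 230 = -238$)
$-458 + p = -458 - 238 = -696$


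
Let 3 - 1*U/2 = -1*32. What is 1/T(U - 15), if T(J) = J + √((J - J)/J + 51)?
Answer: 55/2974 - √51/2974 ≈ 0.016092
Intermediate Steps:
U = 70 (U = 6 - (-2)*32 = 6 - 2*(-32) = 6 + 64 = 70)
T(J) = J + √51 (T(J) = J + √(0/J + 51) = J + √(0 + 51) = J + √51)
1/T(U - 15) = 1/((70 - 15) + √51) = 1/(55 + √51)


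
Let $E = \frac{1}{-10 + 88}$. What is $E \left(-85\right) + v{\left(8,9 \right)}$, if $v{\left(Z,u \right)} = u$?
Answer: $\frac{617}{78} \approx 7.9103$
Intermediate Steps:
$E = \frac{1}{78} \approx 0.012821$
$E \left(-85\right) + v{\left(8,9 \right)} = \frac{1}{78} \left(-85\right) + 9 = - \frac{85}{78} + 9 = \frac{617}{78}$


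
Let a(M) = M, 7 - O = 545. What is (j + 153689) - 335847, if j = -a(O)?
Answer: -181620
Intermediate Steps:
O = -538 (O = 7 - 1*545 = 7 - 545 = -538)
j = 538 (j = -1*(-538) = 538)
(j + 153689) - 335847 = (538 + 153689) - 335847 = 154227 - 335847 = -181620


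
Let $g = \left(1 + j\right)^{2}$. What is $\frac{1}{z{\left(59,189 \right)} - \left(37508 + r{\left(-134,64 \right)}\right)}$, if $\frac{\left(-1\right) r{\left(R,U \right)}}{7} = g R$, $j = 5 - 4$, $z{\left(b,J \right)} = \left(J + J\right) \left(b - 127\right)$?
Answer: $- \frac{1}{66964} \approx -1.4933 \cdot 10^{-5}$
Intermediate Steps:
$z{\left(b,J \right)} = 2 J \left(-127 + b\right)$
$j = 1$
$g = 4$ ($g = \left(1 + 1\right)^{2} = 2^{2} = 4$)
$r{\left(R,U \right)} = - 28 R$ ($r{\left(R,U \right)} = - 7 \cdot 4 R = - 28 R$)
$\frac{1}{z{\left(59,189 \right)} - \left(37508 + r{\left(-134,64 \right)}\right)} = \frac{1}{2 \cdot 189 \left(-127 + 59\right) - \left(37508 - -3752\right)} = \frac{1}{2 \cdot 189 \left(-68\right) - 41260} = \frac{1}{-25704 - 41260} = \frac{1}{-66964} = - \frac{1}{66964}$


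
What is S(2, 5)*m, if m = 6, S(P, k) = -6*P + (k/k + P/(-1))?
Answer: -78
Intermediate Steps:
S(P, k) = 1 - 7*P (S(P, k) = -6*P + (1 + P*(-1)) = -6*P + (1 - P) = 1 - 7*P)
S(2, 5)*m = (1 - 7*2)*6 = (1 - 14)*6 = -13*6 = -78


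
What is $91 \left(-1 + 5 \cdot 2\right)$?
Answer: $819$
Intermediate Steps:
$91 \left(-1 + 5 \cdot 2\right) = 91 \left(-1 + 10\right) = 91 \cdot 9 = 819$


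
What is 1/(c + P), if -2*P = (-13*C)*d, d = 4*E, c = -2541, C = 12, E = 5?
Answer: -1/981 ≈ -0.0010194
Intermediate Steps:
d = 20 (d = 4*5 = 20)
P = 1560 (P = -(-13*12)*20/2 = -(-78)*20 = -½*(-3120) = 1560)
1/(c + P) = 1/(-2541 + 1560) = 1/(-981) = -1/981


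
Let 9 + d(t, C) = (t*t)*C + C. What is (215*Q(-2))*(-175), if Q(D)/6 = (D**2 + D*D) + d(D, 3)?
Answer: -3160500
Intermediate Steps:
d(t, C) = -9 + C + C*t**2 (d(t, C) = -9 + ((t*t)*C + C) = -9 + (t**2*C + C) = -9 + (C*t**2 + C) = -9 + (C + C*t**2) = -9 + C + C*t**2)
Q(D) = -36 + 30*D**2 (Q(D) = 6*((D**2 + D*D) + (-9 + 3 + 3*D**2)) = 6*((D**2 + D**2) + (-6 + 3*D**2)) = 6*(2*D**2 + (-6 + 3*D**2)) = 6*(-6 + 5*D**2) = -36 + 30*D**2)
(215*Q(-2))*(-175) = (215*(-36 + 30*(-2)**2))*(-175) = (215*(-36 + 30*4))*(-175) = (215*(-36 + 120))*(-175) = (215*84)*(-175) = 18060*(-175) = -3160500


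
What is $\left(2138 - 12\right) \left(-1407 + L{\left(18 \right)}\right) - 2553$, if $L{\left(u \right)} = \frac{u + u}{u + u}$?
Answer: $-2991709$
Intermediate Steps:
$L{\left(u \right)} = 1$ ($L{\left(u \right)} = \frac{2 u}{2 u} = 2 u \frac{1}{2 u} = 1$)
$\left(2138 - 12\right) \left(-1407 + L{\left(18 \right)}\right) - 2553 = \left(2138 - 12\right) \left(-1407 + 1\right) - 2553 = 2126 \left(-1406\right) - 2553 = -2989156 - 2553 = -2991709$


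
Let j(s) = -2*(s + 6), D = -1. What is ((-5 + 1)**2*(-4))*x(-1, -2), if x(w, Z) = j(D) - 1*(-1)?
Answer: 576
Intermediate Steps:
j(s) = -12 - 2*s (j(s) = -2*(6 + s) = -12 - 2*s)
x(w, Z) = -9 (x(w, Z) = (-12 - 2*(-1)) - 1*(-1) = (-12 + 2) + 1 = -10 + 1 = -9)
((-5 + 1)**2*(-4))*x(-1, -2) = ((-5 + 1)**2*(-4))*(-9) = ((-4)**2*(-4))*(-9) = (16*(-4))*(-9) = -64*(-9) = 576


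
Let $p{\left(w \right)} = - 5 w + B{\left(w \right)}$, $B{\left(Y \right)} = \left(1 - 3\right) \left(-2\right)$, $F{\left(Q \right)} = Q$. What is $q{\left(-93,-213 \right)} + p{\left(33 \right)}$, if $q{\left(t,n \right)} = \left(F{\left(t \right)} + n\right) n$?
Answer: $65017$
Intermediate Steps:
$q{\left(t,n \right)} = n \left(n + t\right)$ ($q{\left(t,n \right)} = \left(t + n\right) n = \left(n + t\right) n = n \left(n + t\right)$)
$B{\left(Y \right)} = 4$ ($B{\left(Y \right)} = \left(-2\right) \left(-2\right) = 4$)
$p{\left(w \right)} = 4 - 5 w$ ($p{\left(w \right)} = - 5 w + 4 = 4 - 5 w$)
$q{\left(-93,-213 \right)} + p{\left(33 \right)} = - 213 \left(-213 - 93\right) + \left(4 - 165\right) = \left(-213\right) \left(-306\right) + \left(4 - 165\right) = 65178 - 161 = 65017$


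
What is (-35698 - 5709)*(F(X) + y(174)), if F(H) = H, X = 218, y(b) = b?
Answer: -16231544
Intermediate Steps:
(-35698 - 5709)*(F(X) + y(174)) = (-35698 - 5709)*(218 + 174) = -41407*392 = -16231544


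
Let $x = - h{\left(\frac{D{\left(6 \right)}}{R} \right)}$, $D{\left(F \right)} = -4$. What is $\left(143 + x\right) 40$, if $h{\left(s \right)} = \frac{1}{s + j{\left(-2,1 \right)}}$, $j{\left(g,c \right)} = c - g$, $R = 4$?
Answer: $5700$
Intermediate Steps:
$h{\left(s \right)} = \frac{1}{3 + s}$ ($h{\left(s \right)} = \frac{1}{s + \left(1 - -2\right)} = \frac{1}{s + \left(1 + 2\right)} = \frac{1}{s + 3} = \frac{1}{3 + s}$)
$x = - \frac{1}{2}$ ($x = - \frac{1}{3 - \frac{4}{4}} = - \frac{1}{3 - 1} = - \frac{1}{2} \approx -0.5$)
$\left(143 + x\right) 40 = \left(143 - \frac{1}{2}\right) 40 = \frac{285}{2} \cdot 40 = 5700$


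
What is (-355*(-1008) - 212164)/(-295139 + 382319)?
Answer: 36419/21795 ≈ 1.6710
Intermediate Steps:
(-355*(-1008) - 212164)/(-295139 + 382319) = (357840 - 212164)/87180 = 145676*(1/87180) = 36419/21795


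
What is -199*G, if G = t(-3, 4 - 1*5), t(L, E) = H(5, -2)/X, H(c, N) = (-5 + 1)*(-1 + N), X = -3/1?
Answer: 796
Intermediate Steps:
X = -3 (X = -3*1 = -3)
H(c, N) = 4 - 4*N (H(c, N) = -4*(-1 + N) = 4 - 4*N)
t(L, E) = -4 (t(L, E) = (4 - 4*(-2))/(-3) = (4 + 8)*(-⅓) = 12*(-⅓) = -4)
G = -4
-199*G = -199*(-4) = 796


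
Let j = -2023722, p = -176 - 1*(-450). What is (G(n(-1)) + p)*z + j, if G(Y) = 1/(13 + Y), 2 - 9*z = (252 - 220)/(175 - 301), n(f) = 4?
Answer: -6501998260/3213 ≈ -2.0237e+6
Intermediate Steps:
p = 274 (p = -176 + 450 = 274)
z = 142/567 (z = 2/9 - (252 - 220)/(9*(175 - 301)) = 2/9 - 32/(9*(-126)) = 2/9 - 32*(-1)/(9*126) = 2/9 - 1/9*(-16/63) = 2/9 + 16/567 = 142/567 ≈ 0.25044)
(G(n(-1)) + p)*z + j = (1/(13 + 4) + 274)*(142/567) - 2023722 = (1/17 + 274)*(142/567) - 2023722 = (4659/17)*(142/567) - 2023722 = 220526/3213 - 2023722 = -6501998260/3213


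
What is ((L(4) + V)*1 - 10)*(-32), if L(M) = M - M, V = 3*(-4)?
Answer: 704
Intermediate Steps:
V = -12
L(M) = 0
((L(4) + V)*1 - 10)*(-32) = ((0 - 12)*1 - 10)*(-32) = (-12*1 - 10)*(-32) = (-12 - 10)*(-32) = -22*(-32) = 704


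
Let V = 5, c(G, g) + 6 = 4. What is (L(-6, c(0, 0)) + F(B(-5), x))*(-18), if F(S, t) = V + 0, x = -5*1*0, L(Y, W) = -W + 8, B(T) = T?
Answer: -270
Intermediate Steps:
c(G, g) = -2 (c(G, g) = -6 + 4 = -2)
L(Y, W) = 8 - W
x = 0 (x = -5*0 = 0)
F(S, t) = 5 (F(S, t) = 5 + 0 = 5)
(L(-6, c(0, 0)) + F(B(-5), x))*(-18) = ((8 - 1*(-2)) + 5)*(-18) = ((8 + 2) + 5)*(-18) = (10 + 5)*(-18) = 15*(-18) = -270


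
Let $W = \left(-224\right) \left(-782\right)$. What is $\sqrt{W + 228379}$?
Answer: $\sqrt{403547} \approx 635.25$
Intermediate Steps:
$W = 175168$
$\sqrt{W + 228379} = \sqrt{175168 + 228379} = \sqrt{403547}$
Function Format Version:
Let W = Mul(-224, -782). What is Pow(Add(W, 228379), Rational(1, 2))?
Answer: Pow(403547, Rational(1, 2)) ≈ 635.25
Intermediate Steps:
W = 175168
Pow(Add(W, 228379), Rational(1, 2)) = Pow(Add(175168, 228379), Rational(1, 2)) = Pow(403547, Rational(1, 2))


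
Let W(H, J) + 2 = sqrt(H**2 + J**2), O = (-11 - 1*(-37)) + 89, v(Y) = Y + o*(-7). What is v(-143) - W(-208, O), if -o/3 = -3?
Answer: -204 - sqrt(56489) ≈ -441.67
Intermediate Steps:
o = 9 (o = -3*(-3) = 9)
v(Y) = -63 + Y (v(Y) = Y + 9*(-7) = Y - 63 = -63 + Y)
O = 115 (O = (-11 + 37) + 89 = 26 + 89 = 115)
W(H, J) = -2 + sqrt(H**2 + J**2)
v(-143) - W(-208, O) = (-63 - 143) - (-2 + sqrt((-208)**2 + 115**2)) = -206 - (-2 + sqrt(43264 + 13225)) = -206 - (-2 + sqrt(56489)) = -206 + (2 - sqrt(56489)) = -204 - sqrt(56489)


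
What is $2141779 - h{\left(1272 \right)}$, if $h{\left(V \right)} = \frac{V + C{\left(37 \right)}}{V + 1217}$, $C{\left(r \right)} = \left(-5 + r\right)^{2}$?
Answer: $\frac{5330885635}{2489} \approx 2.1418 \cdot 10^{6}$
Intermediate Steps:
$h{\left(V \right)} = \frac{1024 + V}{1217 + V}$ ($h{\left(V \right)} = \frac{V + \left(-5 + 37\right)^{2}}{V + 1217} = \frac{V + 32^{2}}{1217 + V} = \frac{V + 1024}{1217 + V} = \frac{1024 + V}{1217 + V}$)
$2141779 - h{\left(1272 \right)} = 2141779 - \frac{1024 + 1272}{1217 + 1272} = 2141779 - \frac{1}{2489} \cdot 2296 = 2141779 - \frac{2296}{2489} = \frac{5330885635}{2489}$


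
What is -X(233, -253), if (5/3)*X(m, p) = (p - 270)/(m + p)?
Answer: -1569/100 ≈ -15.690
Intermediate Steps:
X(m, p) = 3*(-270 + p)/(5*(m + p)) (X(m, p) = 3*((p - 270)/(m + p))/5 = 3*((-270 + p)/(m + p))/5 = 3*(-270 + p)/(5*(m + p)))
-X(233, -253) = -(-162 + (3/5)*(-253))/(233 - 253) = -(-162 - 759/5)/(-20) = -(-1)*(-1569)/(20*5) = -1*1569/100 = -1569/100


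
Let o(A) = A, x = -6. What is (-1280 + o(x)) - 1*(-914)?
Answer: -372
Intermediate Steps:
(-1280 + o(x)) - 1*(-914) = (-1280 - 6) - 1*(-914) = -1286 + 914 = -372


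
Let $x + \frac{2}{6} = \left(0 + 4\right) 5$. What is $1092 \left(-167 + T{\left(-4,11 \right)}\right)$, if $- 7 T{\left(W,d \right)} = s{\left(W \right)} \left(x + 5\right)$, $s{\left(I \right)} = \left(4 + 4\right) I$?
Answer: $-59228$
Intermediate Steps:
$s{\left(I \right)} = 8 I$
$x = \frac{59}{3}$ ($x = - \frac{1}{3} + \left(0 + 4\right) 5 = - \frac{1}{3} + 4 \cdot 5 = - \frac{1}{3} + 20 = \frac{59}{3} \approx 19.667$)
$T{\left(W,d \right)} = - \frac{592 W}{21}$ ($T{\left(W,d \right)} = - \frac{8 W \left(\frac{59}{3} + 5\right)}{7} = - \frac{8 W \frac{74}{3}}{7} = - \frac{\frac{592}{3} W}{7} = - \frac{592 W}{21}$)
$1092 \left(-167 + T{\left(-4,11 \right)}\right) = 1092 \left(-167 - - \frac{2368}{21}\right) = 1092 \left(-167 + \frac{2368}{21}\right) = 1092 \left(- \frac{1139}{21}\right) = -59228$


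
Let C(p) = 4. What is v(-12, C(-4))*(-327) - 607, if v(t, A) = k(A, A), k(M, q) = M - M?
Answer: -607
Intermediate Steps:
k(M, q) = 0
v(t, A) = 0
v(-12, C(-4))*(-327) - 607 = 0*(-327) - 607 = 0 - 607 = -607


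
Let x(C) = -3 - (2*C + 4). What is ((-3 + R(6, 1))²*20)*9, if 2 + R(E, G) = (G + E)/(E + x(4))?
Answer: 54080/9 ≈ 6008.9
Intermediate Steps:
x(C) = -7 - 2*C (x(C) = -3 - (4 + 2*C) = -3 + (-4 - 2*C) = -7 - 2*C)
R(E, G) = -2 + (E + G)/(-15 + E) (R(E, G) = -2 + (G + E)/(E + (-7 - 2*4)) = -2 + (E + G)/(E + (-7 - 8)) = -2 + (E + G)/(E - 15) = -2 + (E + G)/(-15 + E))
((-3 + R(6, 1))²*20)*9 = ((-3 + (30 + 1 - 1*6)/(-15 + 6))²*20)*9 = ((-3 + (30 + 1 - 6)/(-9))²*20)*9 = ((-3 - ⅑*25)²*20)*9 = ((-3 - 25/9)²*20)*9 = ((-52/9)²*20)*9 = ((2704/81)*20)*9 = (54080/81)*9 = 54080/9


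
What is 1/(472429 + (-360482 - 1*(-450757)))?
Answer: 1/562704 ≈ 1.7771e-6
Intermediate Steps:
1/(472429 + (-360482 - 1*(-450757))) = 1/(472429 + (-360482 + 450757)) = 1/(472429 + 90275) = 1/562704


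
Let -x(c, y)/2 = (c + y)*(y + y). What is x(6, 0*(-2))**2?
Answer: 0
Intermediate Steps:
x(c, y) = -4*y*(c + y) (x(c, y) = -2*(c + y)*(y + y) = -2*(c + y)*2*y = -4*y*(c + y))
x(6, 0*(-2))**2 = (-4*0*(-2)*(6 + 0*(-2)))**2 = (-4*0*(6 + 0))**2 = (-4*0*6)**2 = 0**2 = 0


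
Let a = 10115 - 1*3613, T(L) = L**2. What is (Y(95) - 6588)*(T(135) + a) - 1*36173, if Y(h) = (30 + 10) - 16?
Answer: -162344201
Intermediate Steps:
Y(h) = 24 (Y(h) = 40 - 16 = 24)
a = 6502 (a = 10115 - 3613 = 6502)
(Y(95) - 6588)*(T(135) + a) - 1*36173 = (24 - 6588)*(135**2 + 6502) - 1*36173 = -6564*(18225 + 6502) - 36173 = -6564*24727 - 36173 = -162308028 - 36173 = -162344201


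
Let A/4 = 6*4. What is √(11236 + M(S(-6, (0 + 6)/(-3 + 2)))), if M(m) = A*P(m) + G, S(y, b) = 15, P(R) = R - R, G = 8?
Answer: 2*√2811 ≈ 106.04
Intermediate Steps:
P(R) = 0
A = 96 (A = 4*(6*4) = 4*24 = 96)
M(m) = 8 (M(m) = 96*0 + 8 = 0 + 8 = 8)
√(11236 + M(S(-6, (0 + 6)/(-3 + 2)))) = √(11236 + 8) = √11244 = 2*√2811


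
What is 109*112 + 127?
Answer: 12335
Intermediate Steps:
109*112 + 127 = 12208 + 127 = 12335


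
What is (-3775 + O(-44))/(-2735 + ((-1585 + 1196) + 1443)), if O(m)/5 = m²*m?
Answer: 429695/1681 ≈ 255.62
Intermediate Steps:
O(m) = 5*m³ (O(m) = 5*(m²*m) = 5*m³)
(-3775 + O(-44))/(-2735 + ((-1585 + 1196) + 1443)) = (-3775 + 5*(-44)³)/(-2735 + ((-1585 + 1196) + 1443)) = (-3775 + 5*(-85184))/(-2735 + (-389 + 1443)) = (-3775 - 425920)/(-2735 + 1054) = -429695/(-1681) = -429695*(-1/1681) = 429695/1681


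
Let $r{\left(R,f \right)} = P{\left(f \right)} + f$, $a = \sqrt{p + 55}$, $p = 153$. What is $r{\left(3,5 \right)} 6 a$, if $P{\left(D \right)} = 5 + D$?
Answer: $360 \sqrt{13} \approx 1298.0$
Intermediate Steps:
$a = 4 \sqrt{13}$ ($a = \sqrt{153 + 55} = \sqrt{208} = 4 \sqrt{13} \approx 14.422$)
$r{\left(R,f \right)} = 5 + 2 f$ ($r{\left(R,f \right)} = \left(5 + f\right) + f = 5 + 2 f$)
$r{\left(3,5 \right)} 6 a = \left(5 + 2 \cdot 5\right) 6 \cdot 4 \sqrt{13} = \left(5 + 10\right) 6 \cdot 4 \sqrt{13} = 15 \cdot 6 \cdot 4 \sqrt{13} = 90 \cdot 4 \sqrt{13} = 360 \sqrt{13}$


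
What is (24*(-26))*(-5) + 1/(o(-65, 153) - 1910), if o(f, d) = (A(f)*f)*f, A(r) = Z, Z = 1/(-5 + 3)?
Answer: 25100398/8045 ≈ 3120.0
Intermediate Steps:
Z = -1/2 (Z = 1/(-2) = -1/2 ≈ -0.50000)
A(r) = -1/2
o(f, d) = -f**2/2 (o(f, d) = (-f/2)*f = -f**2/2)
(24*(-26))*(-5) + 1/(o(-65, 153) - 1910) = (24*(-26))*(-5) + 1/(-1/2*(-65)**2 - 1910) = -624*(-5) + 1/(-1/2*4225 - 1910) = 3120 + 1/(-4225/2 - 1910) = 3120 + 1/(-8045/2) = 3120 - 2/8045 = 25100398/8045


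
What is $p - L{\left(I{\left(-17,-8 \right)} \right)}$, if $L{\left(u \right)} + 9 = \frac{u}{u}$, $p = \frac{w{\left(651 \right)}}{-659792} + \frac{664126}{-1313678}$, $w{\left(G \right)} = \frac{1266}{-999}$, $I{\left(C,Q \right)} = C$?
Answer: $\frac{540779556022861}{72157290061752} \approx 7.4945$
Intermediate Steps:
$w{\left(G \right)} = - \frac{422}{333}$ ($w{\left(G \right)} = 1266 \left(- \frac{1}{999}\right) = - \frac{422}{333}$)
$p = - \frac{36478764471155}{72157290061752}$ ($p = - \frac{422}{333 \left(-659792\right)} + \frac{664126}{-1313678} = \left(- \frac{422}{333}\right) \left(- \frac{1}{659792}\right) + 664126 \left(- \frac{1}{1313678}\right) = \frac{211}{109855368} - \frac{332063}{656839} = - \frac{36478764471155}{72157290061752} \approx -0.50554$)
$L{\left(u \right)} = -8$ ($L{\left(u \right)} = -9 + \frac{u}{u} = -9 + 1 = -8$)
$p - L{\left(I{\left(-17,-8 \right)} \right)} = - \frac{36478764471155}{72157290061752} - -8 = - \frac{36478764471155}{72157290061752} + 8 = \frac{540779556022861}{72157290061752}$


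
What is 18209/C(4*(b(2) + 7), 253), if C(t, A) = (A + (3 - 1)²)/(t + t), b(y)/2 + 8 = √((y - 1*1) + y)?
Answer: -1311048/257 + 291344*√3/257 ≈ -3137.8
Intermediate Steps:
b(y) = -16 + 2*√(-1 + 2*y) (b(y) = -16 + 2*√((y - 1*1) + y) = -16 + 2*√((y - 1) + y) = -16 + 2*√((-1 + y) + y) = -16 + 2*√(-1 + 2*y))
C(t, A) = (4 + A)/(2*t) (C(t, A) = (A + 2²)/((2*t)) = (A + 4)*(1/(2*t)) = (4 + A)*(1/(2*t)) = (4 + A)/(2*t))
18209/C(4*(b(2) + 7), 253) = 18209/(((4 + 253)/(2*((4*((-16 + 2*√(-1 + 2*2)) + 7)))))) = 18209/(((½)*257/(4*((-16 + 2*√(-1 + 4)) + 7)))) = 18209/(((½)*257/(4*((-16 + 2*√3) + 7)))) = 18209/(((½)*257/(4*(-9 + 2*√3)))) = 18209/(((½)*257/(-36 + 8*√3))) = 18209/((257/(2*(-36 + 8*√3)))) = 18209*(-72/257 + 16*√3/257) = -1311048/257 + 291344*√3/257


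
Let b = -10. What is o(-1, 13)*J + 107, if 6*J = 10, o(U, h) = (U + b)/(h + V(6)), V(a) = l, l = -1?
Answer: 3797/36 ≈ 105.47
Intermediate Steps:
V(a) = -1
o(U, h) = (-10 + U)/(-1 + h) (o(U, h) = (U - 10)/(h - 1) = (-10 + U)/(-1 + h))
J = 5/3 (J = (1/6)*10 = 5/3 ≈ 1.6667)
o(-1, 13)*J + 107 = ((-10 - 1)/(-1 + 13))*(5/3) + 107 = (-11/12)*(5/3) + 107 = ((1/12)*(-11))*(5/3) + 107 = -11/12*5/3 + 107 = -55/36 + 107 = 3797/36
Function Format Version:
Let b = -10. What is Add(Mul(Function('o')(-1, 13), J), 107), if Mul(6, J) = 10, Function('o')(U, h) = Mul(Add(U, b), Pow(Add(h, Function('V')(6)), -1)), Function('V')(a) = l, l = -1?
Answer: Rational(3797, 36) ≈ 105.47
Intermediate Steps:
Function('V')(a) = -1
Function('o')(U, h) = Mul(Pow(Add(-1, h), -1), Add(-10, U)) (Function('o')(U, h) = Mul(Add(U, -10), Pow(Add(h, -1), -1)) = Mul(Add(-10, U), Pow(Add(-1, h), -1)) = Mul(Pow(Add(-1, h), -1), Add(-10, U)))
J = Rational(5, 3) (J = Mul(Rational(1, 6), 10) = Rational(5, 3) ≈ 1.6667)
Add(Mul(Function('o')(-1, 13), J), 107) = Add(Mul(Mul(Pow(Add(-1, 13), -1), Add(-10, -1)), Rational(5, 3)), 107) = Add(Mul(Mul(Pow(12, -1), -11), Rational(5, 3)), 107) = Add(Mul(Mul(Rational(1, 12), -11), Rational(5, 3)), 107) = Add(Mul(Rational(-11, 12), Rational(5, 3)), 107) = Add(Rational(-55, 36), 107) = Rational(3797, 36)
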